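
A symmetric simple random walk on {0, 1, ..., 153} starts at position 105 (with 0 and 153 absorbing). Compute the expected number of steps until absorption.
E[τ | X_0 = 105] = 5040

Let v_k = E[τ | X_0 = k]. Boundary: v_0 = v_153 = 0. Recurrence: v_k = 1 + (v_{k-1} + v_{k+1})/2 for 1 ≤ k ≤ 152. The particular solution to v_k − (v_{k-1} + v_{k+1})/2 = 1 is v_k = −k^2. Adding homogeneous solution A + B k and matching boundaries gives v_k = k (153 − k). Substituting k = 105: v_105 = 105 · 48 = 5040.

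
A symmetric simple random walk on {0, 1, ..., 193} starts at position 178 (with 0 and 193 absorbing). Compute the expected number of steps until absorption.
E[τ | X_0 = 178] = 2670

Let v_k = E[τ | X_0 = k]. Boundary: v_0 = v_193 = 0. Recurrence: v_k = 1 + (v_{k-1} + v_{k+1})/2 for 1 ≤ k ≤ 192. The particular solution to v_k − (v_{k-1} + v_{k+1})/2 = 1 is v_k = −k^2. Adding homogeneous solution A + B k and matching boundaries gives v_k = k (193 − k). Substituting k = 178: v_178 = 178 · 15 = 2670.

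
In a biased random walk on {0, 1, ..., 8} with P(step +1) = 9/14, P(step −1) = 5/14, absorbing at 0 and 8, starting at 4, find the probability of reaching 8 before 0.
P(hit 8 before 0) = (1 − (5/9)^4) / (1 − (5/9)^8) = 6561/7186

Let u_k denote P(reach 8 before 0 | start at k). Boundary: u_0 = 0, u_8 = 1. Recurrence: u_k = 9/14·u_{k+1} + 5/14·u_{k-1} for 1 ≤ k ≤ 7. Try u_k = A + B·r^k with r = q/p = (5/14)/(9/14) = 5/9. Substitution satisfies the recurrence; boundary conditions give:
  u_k = (1 − r^k) / (1 − r^N) = (1 − (5/9)^4) / (1 − (5/9)^8) = 6561/7186.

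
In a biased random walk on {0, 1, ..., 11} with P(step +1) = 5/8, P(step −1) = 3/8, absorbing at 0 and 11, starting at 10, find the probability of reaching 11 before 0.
P(hit 11 before 0) = (1 − (3/5)^10) / (1 − (3/5)^11) = 24266440/24325489

Let u_k denote P(reach 11 before 0 | start at k). Boundary: u_0 = 0, u_11 = 1. Recurrence: u_k = 5/8·u_{k+1} + 3/8·u_{k-1} for 1 ≤ k ≤ 10. Try u_k = A + B·r^k with r = q/p = (3/8)/(5/8) = 3/5. Substitution satisfies the recurrence; boundary conditions give:
  u_k = (1 − r^k) / (1 − r^N) = (1 − (3/5)^10) / (1 − (3/5)^11) = 24266440/24325489.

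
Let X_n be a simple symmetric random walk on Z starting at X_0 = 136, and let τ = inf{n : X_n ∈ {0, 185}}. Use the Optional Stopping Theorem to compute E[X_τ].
E[X_τ] = 136

X_n is a martingale and τ is a bounded-mean stopping time (indeed τ is finite a.s. with bounded expectation since the walk is in a bounded region). By the OST, E[X_τ] = E[X_0] = 136. Equivalently: E[X_τ] = 185 · P(hit 185 first) + 0 · P(hit 0 first) = 185 · (136/185) = 136.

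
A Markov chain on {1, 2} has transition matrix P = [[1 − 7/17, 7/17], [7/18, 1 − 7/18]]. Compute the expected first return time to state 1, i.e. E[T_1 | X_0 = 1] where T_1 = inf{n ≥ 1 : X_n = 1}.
E[T_1 | X_0 = 1] = 1/π_1 = 35/17

For an irreducible recurrent Markov chain with stationary distribution π, E[T_i | X_0 = i] = 1/π_i (Kac's formula). Here π_1 = (7/18)/(7/17 + 7/18) = (7/18)/(245/306) = 17/35, so E[T_1 | X_0 = 1] = 1/π_1 = (7/17 + 7/18)/(7/18) = (245/306)/(7/18) = 35/17.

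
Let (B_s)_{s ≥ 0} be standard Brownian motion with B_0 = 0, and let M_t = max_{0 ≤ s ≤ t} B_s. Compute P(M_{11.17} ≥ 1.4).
P(M_{11.17} ≥ 1.4) = 2·P(B_{11.17} ≥ 1.4) = 2(1 − Φ(1.4/√11.17)) ≈ 0.6753

By the reflection principle for Brownian motion, P(M_t ≥ a) = 2 · P(B_t ≥ a) for a ≥ 0. Since B_t ~ N(0, t), P(B_t ≥ 1.4) = 1 − Φ(1.4/√t) = 1 − Φ(1.4/√11.17) = 1 − Φ(0.4189). So
  P(M_{11.17} ≥ 1.4) = 2(1 − Φ(0.4189)) ≈ 0.6753.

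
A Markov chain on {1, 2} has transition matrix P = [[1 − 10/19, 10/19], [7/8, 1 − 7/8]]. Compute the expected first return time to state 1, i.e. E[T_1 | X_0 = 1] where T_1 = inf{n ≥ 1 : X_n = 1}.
E[T_1 | X_0 = 1] = 1/π_1 = 213/133

For an irreducible recurrent Markov chain with stationary distribution π, E[T_i | X_0 = i] = 1/π_i (Kac's formula). Here π_1 = (7/8)/(10/19 + 7/8) = (7/8)/(213/152) = 133/213, so E[T_1 | X_0 = 1] = 1/π_1 = (10/19 + 7/8)/(7/8) = (213/152)/(7/8) = 213/133.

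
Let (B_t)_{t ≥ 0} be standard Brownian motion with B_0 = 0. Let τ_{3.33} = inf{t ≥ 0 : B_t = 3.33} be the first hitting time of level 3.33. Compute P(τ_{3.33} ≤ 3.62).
P(τ_{3.33} ≤ 3.62) = 2(1 − Φ(3.33/√3.62)) = 2(1 − Φ(1.7502)) ≈ 0.0801

By the reflection principle for standard BM, P(τ_b ≤ t) = 2 · P(B_t ≥ b). Since B_t ~ N(0, t), P(B_t ≥ 3.33) = 1 − Φ(3.33/√t) = 1 − Φ(3.33/√3.62) = 1 − Φ(1.7502) ≈ 0.04004. Doubling: P(τ_{3.33} ≤ 3.62) ≈ 2 · 0.04004 = 0.08008 ≈ 0.0801.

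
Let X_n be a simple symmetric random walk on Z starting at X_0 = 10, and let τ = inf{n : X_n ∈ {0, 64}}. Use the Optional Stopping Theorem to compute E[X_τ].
E[X_τ] = 10

X_n is a martingale and τ is a bounded-mean stopping time (indeed τ is finite a.s. with bounded expectation since the walk is in a bounded region). By the OST, E[X_τ] = E[X_0] = 10. Equivalently: E[X_τ] = 64 · P(hit 64 first) + 0 · P(hit 0 first) = 64 · (10/64) = 10.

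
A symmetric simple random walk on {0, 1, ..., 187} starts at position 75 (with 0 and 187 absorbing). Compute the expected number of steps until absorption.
E[τ | X_0 = 75] = 8400

Let v_k = E[τ | X_0 = k]. Boundary: v_0 = v_187 = 0. Recurrence: v_k = 1 + (v_{k-1} + v_{k+1})/2 for 1 ≤ k ≤ 186. The particular solution to v_k − (v_{k-1} + v_{k+1})/2 = 1 is v_k = −k^2. Adding homogeneous solution A + B k and matching boundaries gives v_k = k (187 − k). Substituting k = 75: v_75 = 75 · 112 = 8400.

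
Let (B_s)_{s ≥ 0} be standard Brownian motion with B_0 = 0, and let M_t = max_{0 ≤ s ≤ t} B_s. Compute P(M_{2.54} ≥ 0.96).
P(M_{2.54} ≥ 0.96) = 2·P(B_{2.54} ≥ 0.96) = 2(1 − Φ(0.96/√2.54)) ≈ 0.5469

By the reflection principle for Brownian motion, P(M_t ≥ a) = 2 · P(B_t ≥ a) for a ≥ 0. Since B_t ~ N(0, t), P(B_t ≥ 0.96) = 1 − Φ(0.96/√t) = 1 − Φ(0.96/√2.54) = 1 − Φ(0.6024). So
  P(M_{2.54} ≥ 0.96) = 2(1 − Φ(0.6024)) ≈ 0.5469.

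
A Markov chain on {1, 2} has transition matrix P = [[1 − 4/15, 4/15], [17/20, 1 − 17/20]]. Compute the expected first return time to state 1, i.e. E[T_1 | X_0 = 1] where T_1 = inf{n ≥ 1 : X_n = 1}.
E[T_1 | X_0 = 1] = 1/π_1 = 67/51

For an irreducible recurrent Markov chain with stationary distribution π, E[T_i | X_0 = i] = 1/π_i (Kac's formula). Here π_1 = (17/20)/(4/15 + 17/20) = (17/20)/(67/60) = 51/67, so E[T_1 | X_0 = 1] = 1/π_1 = (4/15 + 17/20)/(17/20) = (67/60)/(17/20) = 67/51.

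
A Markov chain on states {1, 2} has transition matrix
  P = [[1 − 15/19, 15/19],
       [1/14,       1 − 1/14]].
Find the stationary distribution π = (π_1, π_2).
π_1 = 19/229, π_2 = 210/229

Solve πP = π with π_1 + π_2 = 1. From πP = π: π_1 · (1 − 15/19) + π_2 · 1/14 = π_1 ⇒ π_2 · 1/14 = π_1 · 15/19 ⇒ π_2/π_1 = (15/19)/(1/14) = 210/19. Together with π_1 + π_2 = 1:
  π_1 = (1/14)/(15/19 + 1/14) = (1/14)/(229/266) = 19/229,
  π_2 = (15/19)/(15/19 + 1/14) = (15/19)/(229/266) = 210/229.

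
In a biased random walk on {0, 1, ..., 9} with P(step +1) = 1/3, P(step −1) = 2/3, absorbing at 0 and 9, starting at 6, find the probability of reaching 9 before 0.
P(hit 9 before 0) = (1 − (2)^6) / (1 − (2)^9) = 9/73

Let u_k denote P(reach 9 before 0 | start at k). Boundary: u_0 = 0, u_9 = 1. Recurrence: u_k = 1/3·u_{k+1} + 2/3·u_{k-1} for 1 ≤ k ≤ 8. Try u_k = A + B·r^k with r = q/p = (2/3)/(1/3) = 2. Substitution satisfies the recurrence; boundary conditions give:
  u_k = (1 − r^k) / (1 − r^N) = (1 − (2)^6) / (1 − (2)^9) = 9/73.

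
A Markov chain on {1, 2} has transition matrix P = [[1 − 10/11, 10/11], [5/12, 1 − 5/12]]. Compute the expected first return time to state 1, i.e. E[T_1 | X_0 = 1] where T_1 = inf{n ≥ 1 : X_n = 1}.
E[T_1 | X_0 = 1] = 1/π_1 = 35/11

For an irreducible recurrent Markov chain with stationary distribution π, E[T_i | X_0 = i] = 1/π_i (Kac's formula). Here π_1 = (5/12)/(10/11 + 5/12) = (5/12)/(175/132) = 11/35, so E[T_1 | X_0 = 1] = 1/π_1 = (10/11 + 5/12)/(5/12) = (175/132)/(5/12) = 35/11.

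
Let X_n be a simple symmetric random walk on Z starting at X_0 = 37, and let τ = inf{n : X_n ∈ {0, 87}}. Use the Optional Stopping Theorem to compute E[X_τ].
E[X_τ] = 37

X_n is a martingale and τ is a bounded-mean stopping time (indeed τ is finite a.s. with bounded expectation since the walk is in a bounded region). By the OST, E[X_τ] = E[X_0] = 37. Equivalently: E[X_τ] = 87 · P(hit 87 first) + 0 · P(hit 0 first) = 87 · (37/87) = 37.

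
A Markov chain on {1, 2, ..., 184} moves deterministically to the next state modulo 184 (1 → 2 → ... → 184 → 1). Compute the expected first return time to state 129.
E[T_129 | X_0 = 129] = 184

The chain cycles deterministically, so starting at state 129 it returns in exactly 184 steps. Equivalently, the stationary distribution is uniform π_j = 1/184 for every state j, so by Kac's formula E[T_129] = 1/π_129 = 184.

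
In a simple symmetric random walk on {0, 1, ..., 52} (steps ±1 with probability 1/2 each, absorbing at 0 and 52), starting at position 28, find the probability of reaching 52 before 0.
P(hit 52 before 0) = 28/52 = 7/13

Let u_k = P(hit 52 before 0 | start at k). Then u_0 = 0, u_52 = 1, and u_k = u_{k-1}/2 + u_{k+1}/2 for 1 ≤ k ≤ 51. This harmonic recurrence is solved by u_k = k/52, giving u_28 = 28/52 = 7/13.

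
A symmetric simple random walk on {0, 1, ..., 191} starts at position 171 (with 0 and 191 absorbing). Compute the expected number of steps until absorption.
E[τ | X_0 = 171] = 3420

Let v_k = E[τ | X_0 = k]. Boundary: v_0 = v_191 = 0. Recurrence: v_k = 1 + (v_{k-1} + v_{k+1})/2 for 1 ≤ k ≤ 190. The particular solution to v_k − (v_{k-1} + v_{k+1})/2 = 1 is v_k = −k^2. Adding homogeneous solution A + B k and matching boundaries gives v_k = k (191 − k). Substituting k = 171: v_171 = 171 · 20 = 3420.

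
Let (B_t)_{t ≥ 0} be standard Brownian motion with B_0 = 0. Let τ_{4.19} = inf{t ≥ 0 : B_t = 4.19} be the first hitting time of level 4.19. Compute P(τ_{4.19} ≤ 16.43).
P(τ_{4.19} ≤ 16.43) = 2(1 − Φ(4.19/√16.43)) = 2(1 − Φ(1.0337)) ≈ 0.3013

By the reflection principle for standard BM, P(τ_b ≤ t) = 2 · P(B_t ≥ b). Since B_t ~ N(0, t), P(B_t ≥ 4.19) = 1 − Φ(4.19/√t) = 1 − Φ(4.19/√16.43) = 1 − Φ(1.0337) ≈ 0.15064. Doubling: P(τ_{4.19} ≤ 16.43) ≈ 2 · 0.15064 = 0.30128 ≈ 0.3013.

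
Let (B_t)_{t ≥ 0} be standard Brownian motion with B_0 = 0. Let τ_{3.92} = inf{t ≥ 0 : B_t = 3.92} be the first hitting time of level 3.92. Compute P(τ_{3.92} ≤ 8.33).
P(τ_{3.92} ≤ 8.33) = 2(1 − Φ(3.92/√8.33)) = 2(1 − Φ(1.3582)) ≈ 0.1744

By the reflection principle for standard BM, P(τ_b ≤ t) = 2 · P(B_t ≥ b). Since B_t ~ N(0, t), P(B_t ≥ 3.92) = 1 − Φ(3.92/√t) = 1 − Φ(3.92/√8.33) = 1 − Φ(1.3582) ≈ 0.08720. Doubling: P(τ_{3.92} ≤ 8.33) ≈ 2 · 0.08720 = 0.17440 ≈ 0.1744.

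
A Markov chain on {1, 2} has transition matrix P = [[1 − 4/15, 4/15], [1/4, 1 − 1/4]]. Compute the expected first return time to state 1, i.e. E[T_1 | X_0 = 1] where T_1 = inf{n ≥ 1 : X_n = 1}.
E[T_1 | X_0 = 1] = 1/π_1 = 31/15

For an irreducible recurrent Markov chain with stationary distribution π, E[T_i | X_0 = i] = 1/π_i (Kac's formula). Here π_1 = (1/4)/(4/15 + 1/4) = (1/4)/(31/60) = 15/31, so E[T_1 | X_0 = 1] = 1/π_1 = (4/15 + 1/4)/(1/4) = (31/60)/(1/4) = 31/15.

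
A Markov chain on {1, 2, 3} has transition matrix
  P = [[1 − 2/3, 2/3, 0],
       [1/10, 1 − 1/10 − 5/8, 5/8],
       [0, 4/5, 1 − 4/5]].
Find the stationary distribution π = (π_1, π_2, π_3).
π = (8/103, 160/309, 125/309)

This is a birth-death chain on three states, which satisfies detailed balance: π_1 · P_{12} = π_2 · P_{21} and π_2 · P_{23} = π_3 · P_{32}.
From π_1 · 2/3 = π_2 · 1/10: π_2/π_1 = (2/3)/(1/10) = 20/3.
From π_2 · 5/8 = π_3 · 4/5: π_3/π_2 = (5/8)/(4/5) = 25/32.
Take π_1 proportional to 1; then unnormalized π = (1, 20/3, 125/24). Normalize by dividing by the sum 103/8:
  π = (8/103, 160/309, 125/309).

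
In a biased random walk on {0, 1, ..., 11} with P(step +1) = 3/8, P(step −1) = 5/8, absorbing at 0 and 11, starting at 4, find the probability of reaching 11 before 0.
P(hit 11 before 0) = (1 − (5/3)^4) / (1 − (5/3)^11) = 594864/24325489

Let u_k denote P(reach 11 before 0 | start at k). Boundary: u_0 = 0, u_11 = 1. Recurrence: u_k = 3/8·u_{k+1} + 5/8·u_{k-1} for 1 ≤ k ≤ 10. Try u_k = A + B·r^k with r = q/p = (5/8)/(3/8) = 5/3. Substitution satisfies the recurrence; boundary conditions give:
  u_k = (1 − r^k) / (1 − r^N) = (1 − (5/3)^4) / (1 − (5/3)^11) = 594864/24325489.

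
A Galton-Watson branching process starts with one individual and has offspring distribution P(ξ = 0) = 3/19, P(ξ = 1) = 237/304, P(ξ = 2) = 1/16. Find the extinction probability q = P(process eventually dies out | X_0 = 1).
q = 1

Mean offspring μ = 0·3/19 + 1·237/304 + 2·1/16 = 275/304 ≤ 1. For μ ≤ 1 with offspring not concentrated at 1, the Galton-Watson process goes extinct almost surely, so q = 1.
(Algebraic check: The pgf is f(s) = 3/19 + 237/304·s + 1/16·s². The extinction probability q is the smallest fixed point of f in [0, 1]. Setting s = f(s):
  1/16·s² + (237/304 − 1)·s + 3/19 = 0
  1/16·s² − (3/19 + 1/16)·s + 3/19 = 0
which factors as (s − 1)·(1/16·s − 3/19) = 0, giving roots s = 1 and s = (3/19)/(1/16) = 48/19. Since 48/19 ≥ 1, the smallest root in [0, 1] is s = 1.)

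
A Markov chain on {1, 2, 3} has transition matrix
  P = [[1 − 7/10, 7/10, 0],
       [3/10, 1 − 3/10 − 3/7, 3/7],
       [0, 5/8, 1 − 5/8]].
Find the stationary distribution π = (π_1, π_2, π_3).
π = (15/74, 35/74, 12/37)

This is a birth-death chain on three states, which satisfies detailed balance: π_1 · P_{12} = π_2 · P_{21} and π_2 · P_{23} = π_3 · P_{32}.
From π_1 · 7/10 = π_2 · 3/10: π_2/π_1 = (7/10)/(3/10) = 7/3.
From π_2 · 3/7 = π_3 · 5/8: π_3/π_2 = (3/7)/(5/8) = 24/35.
Take π_1 proportional to 1; then unnormalized π = (1, 7/3, 8/5). Normalize by dividing by the sum 74/15:
  π = (15/74, 35/74, 12/37).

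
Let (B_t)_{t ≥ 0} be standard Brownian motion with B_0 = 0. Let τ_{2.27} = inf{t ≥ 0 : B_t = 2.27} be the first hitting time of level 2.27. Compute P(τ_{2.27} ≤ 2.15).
P(τ_{2.27} ≤ 2.15) = 2(1 − Φ(2.27/√2.15)) = 2(1 − Φ(1.5481)) ≈ 0.1216

By the reflection principle for standard BM, P(τ_b ≤ t) = 2 · P(B_t ≥ b). Since B_t ~ N(0, t), P(B_t ≥ 2.27) = 1 − Φ(2.27/√t) = 1 − Φ(2.27/√2.15) = 1 − Φ(1.5481) ≈ 0.06080. Doubling: P(τ_{2.27} ≤ 2.15) ≈ 2 · 0.06080 = 0.12160 ≈ 0.1216.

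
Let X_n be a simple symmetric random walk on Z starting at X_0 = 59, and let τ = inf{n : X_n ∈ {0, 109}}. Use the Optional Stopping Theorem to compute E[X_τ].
E[X_τ] = 59

X_n is a martingale and τ is a bounded-mean stopping time (indeed τ is finite a.s. with bounded expectation since the walk is in a bounded region). By the OST, E[X_τ] = E[X_0] = 59. Equivalently: E[X_τ] = 109 · P(hit 109 first) + 0 · P(hit 0 first) = 109 · (59/109) = 59.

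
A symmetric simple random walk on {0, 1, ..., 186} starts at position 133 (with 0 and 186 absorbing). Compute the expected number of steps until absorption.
E[τ | X_0 = 133] = 7049

Let v_k = E[τ | X_0 = k]. Boundary: v_0 = v_186 = 0. Recurrence: v_k = 1 + (v_{k-1} + v_{k+1})/2 for 1 ≤ k ≤ 185. The particular solution to v_k − (v_{k-1} + v_{k+1})/2 = 1 is v_k = −k^2. Adding homogeneous solution A + B k and matching boundaries gives v_k = k (186 − k). Substituting k = 133: v_133 = 133 · 53 = 7049.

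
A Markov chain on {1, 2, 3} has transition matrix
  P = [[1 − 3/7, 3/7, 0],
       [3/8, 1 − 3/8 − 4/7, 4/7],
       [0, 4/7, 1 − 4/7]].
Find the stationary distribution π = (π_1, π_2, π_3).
π = (7/23, 8/23, 8/23)

This is a birth-death chain on three states, which satisfies detailed balance: π_1 · P_{12} = π_2 · P_{21} and π_2 · P_{23} = π_3 · P_{32}.
From π_1 · 3/7 = π_2 · 3/8: π_2/π_1 = (3/7)/(3/8) = 8/7.
From π_2 · 4/7 = π_3 · 4/7: π_3/π_2 = (4/7)/(4/7) = 1.
Take π_1 proportional to 1; then unnormalized π = (1, 8/7, 8/7). Normalize by dividing by the sum 23/7:
  π = (7/23, 8/23, 8/23).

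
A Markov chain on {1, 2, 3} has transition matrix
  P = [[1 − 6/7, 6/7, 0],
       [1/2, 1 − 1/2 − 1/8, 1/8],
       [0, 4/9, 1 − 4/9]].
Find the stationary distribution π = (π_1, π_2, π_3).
π = (56/179, 96/179, 27/179)

This is a birth-death chain on three states, which satisfies detailed balance: π_1 · P_{12} = π_2 · P_{21} and π_2 · P_{23} = π_3 · P_{32}.
From π_1 · 6/7 = π_2 · 1/2: π_2/π_1 = (6/7)/(1/2) = 12/7.
From π_2 · 1/8 = π_3 · 4/9: π_3/π_2 = (1/8)/(4/9) = 9/32.
Take π_1 proportional to 1; then unnormalized π = (1, 12/7, 27/56). Normalize by dividing by the sum 179/56:
  π = (56/179, 96/179, 27/179).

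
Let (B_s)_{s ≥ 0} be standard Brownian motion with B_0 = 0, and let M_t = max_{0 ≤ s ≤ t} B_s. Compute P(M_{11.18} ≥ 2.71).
P(M_{11.18} ≥ 2.71) = 2·P(B_{11.18} ≥ 2.71) = 2(1 − Φ(2.71/√11.18)) ≈ 0.4177

By the reflection principle for Brownian motion, P(M_t ≥ a) = 2 · P(B_t ≥ a) for a ≥ 0. Since B_t ~ N(0, t), P(B_t ≥ 2.71) = 1 − Φ(2.71/√t) = 1 − Φ(2.71/√11.18) = 1 − Φ(0.8105). So
  P(M_{11.18} ≥ 2.71) = 2(1 − Φ(0.8105)) ≈ 0.4177.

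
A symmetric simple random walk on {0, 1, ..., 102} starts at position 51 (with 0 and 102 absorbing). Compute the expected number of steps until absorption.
E[τ | X_0 = 51] = 2601

Let v_k = E[τ | X_0 = k]. Boundary: v_0 = v_102 = 0. Recurrence: v_k = 1 + (v_{k-1} + v_{k+1})/2 for 1 ≤ k ≤ 101. The particular solution to v_k − (v_{k-1} + v_{k+1})/2 = 1 is v_k = −k^2. Adding homogeneous solution A + B k and matching boundaries gives v_k = k (102 − k). Substituting k = 51: v_51 = 51 · 51 = 2601.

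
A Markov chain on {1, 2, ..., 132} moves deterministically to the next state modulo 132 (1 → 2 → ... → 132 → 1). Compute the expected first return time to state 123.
E[T_123 | X_0 = 123] = 132

The chain cycles deterministically, so starting at state 123 it returns in exactly 132 steps. Equivalently, the stationary distribution is uniform π_j = 1/132 for every state j, so by Kac's formula E[T_123] = 1/π_123 = 132.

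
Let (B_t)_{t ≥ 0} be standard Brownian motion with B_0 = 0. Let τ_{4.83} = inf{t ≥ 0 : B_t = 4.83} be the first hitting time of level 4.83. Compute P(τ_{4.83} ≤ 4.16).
P(τ_{4.83} ≤ 4.16) = 2(1 − Φ(4.83/√4.16)) = 2(1 − Φ(2.3681)) ≈ 0.0179

By the reflection principle for standard BM, P(τ_b ≤ t) = 2 · P(B_t ≥ b). Since B_t ~ N(0, t), P(B_t ≥ 4.83) = 1 − Φ(4.83/√t) = 1 − Φ(4.83/√4.16) = 1 − Φ(2.3681) ≈ 0.00894. Doubling: P(τ_{4.83} ≤ 4.16) ≈ 2 · 0.00894 = 0.01788 ≈ 0.0179.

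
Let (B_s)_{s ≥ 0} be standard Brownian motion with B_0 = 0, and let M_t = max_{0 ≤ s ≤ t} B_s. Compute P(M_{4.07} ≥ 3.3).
P(M_{4.07} ≥ 3.3) = 2·P(B_{4.07} ≥ 3.3) = 2(1 − Φ(3.3/√4.07)) ≈ 0.1019

By the reflection principle for Brownian motion, P(M_t ≥ a) = 2 · P(B_t ≥ a) for a ≥ 0. Since B_t ~ N(0, t), P(B_t ≥ 3.3) = 1 − Φ(3.3/√t) = 1 − Φ(3.3/√4.07) = 1 − Φ(1.6357). So
  P(M_{4.07} ≥ 3.3) = 2(1 − Φ(1.6357)) ≈ 0.1019.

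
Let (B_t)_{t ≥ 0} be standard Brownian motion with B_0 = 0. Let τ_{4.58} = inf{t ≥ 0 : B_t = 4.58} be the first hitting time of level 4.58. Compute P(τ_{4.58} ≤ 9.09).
P(τ_{4.58} ≤ 9.09) = 2(1 − Φ(4.58/√9.09)) = 2(1 − Φ(1.5191)) ≈ 0.1287

By the reflection principle for standard BM, P(τ_b ≤ t) = 2 · P(B_t ≥ b). Since B_t ~ N(0, t), P(B_t ≥ 4.58) = 1 − Φ(4.58/√t) = 1 − Φ(4.58/√9.09) = 1 − Φ(1.5191) ≈ 0.06437. Doubling: P(τ_{4.58} ≤ 9.09) ≈ 2 · 0.06437 = 0.12874 ≈ 0.1287.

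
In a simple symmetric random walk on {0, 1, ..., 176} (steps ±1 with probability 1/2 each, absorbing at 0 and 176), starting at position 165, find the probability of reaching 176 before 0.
P(hit 176 before 0) = 165/176 = 15/16

Let u_k = P(hit 176 before 0 | start at k). Then u_0 = 0, u_176 = 1, and u_k = u_{k-1}/2 + u_{k+1}/2 for 1 ≤ k ≤ 175. This harmonic recurrence is solved by u_k = k/176, giving u_165 = 165/176 = 15/16.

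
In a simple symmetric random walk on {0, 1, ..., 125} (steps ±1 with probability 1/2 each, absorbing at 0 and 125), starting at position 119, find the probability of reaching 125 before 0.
P(hit 125 before 0) = 119/125

Let u_k = P(hit 125 before 0 | start at k). Then u_0 = 0, u_125 = 1, and u_k = u_{k-1}/2 + u_{k+1}/2 for 1 ≤ k ≤ 124. This harmonic recurrence is solved by u_k = k/125, giving u_119 = 119/125.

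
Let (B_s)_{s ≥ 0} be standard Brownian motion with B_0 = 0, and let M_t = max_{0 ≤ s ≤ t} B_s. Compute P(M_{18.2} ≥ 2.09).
P(M_{18.2} ≥ 2.09) = 2·P(B_{18.2} ≥ 2.09) = 2(1 − Φ(2.09/√18.2)) ≈ 0.6242

By the reflection principle for Brownian motion, P(M_t ≥ a) = 2 · P(B_t ≥ a) for a ≥ 0. Since B_t ~ N(0, t), P(B_t ≥ 2.09) = 1 − Φ(2.09/√t) = 1 − Φ(2.09/√18.2) = 1 − Φ(0.4899). So
  P(M_{18.2} ≥ 2.09) = 2(1 − Φ(0.4899)) ≈ 0.6242.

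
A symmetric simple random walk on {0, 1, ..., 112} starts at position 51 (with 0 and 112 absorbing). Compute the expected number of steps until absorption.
E[τ | X_0 = 51] = 3111

Let v_k = E[τ | X_0 = k]. Boundary: v_0 = v_112 = 0. Recurrence: v_k = 1 + (v_{k-1} + v_{k+1})/2 for 1 ≤ k ≤ 111. The particular solution to v_k − (v_{k-1} + v_{k+1})/2 = 1 is v_k = −k^2. Adding homogeneous solution A + B k and matching boundaries gives v_k = k (112 − k). Substituting k = 51: v_51 = 51 · 61 = 3111.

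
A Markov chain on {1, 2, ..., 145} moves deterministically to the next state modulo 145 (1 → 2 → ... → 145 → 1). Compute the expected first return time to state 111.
E[T_111 | X_0 = 111] = 145

The chain cycles deterministically, so starting at state 111 it returns in exactly 145 steps. Equivalently, the stationary distribution is uniform π_j = 1/145 for every state j, so by Kac's formula E[T_111] = 1/π_111 = 145.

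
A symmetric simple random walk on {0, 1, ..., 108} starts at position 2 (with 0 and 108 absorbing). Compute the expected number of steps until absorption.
E[τ | X_0 = 2] = 212

Let v_k = E[τ | X_0 = k]. Boundary: v_0 = v_108 = 0. Recurrence: v_k = 1 + (v_{k-1} + v_{k+1})/2 for 1 ≤ k ≤ 107. The particular solution to v_k − (v_{k-1} + v_{k+1})/2 = 1 is v_k = −k^2. Adding homogeneous solution A + B k and matching boundaries gives v_k = k (108 − k). Substituting k = 2: v_2 = 2 · 106 = 212.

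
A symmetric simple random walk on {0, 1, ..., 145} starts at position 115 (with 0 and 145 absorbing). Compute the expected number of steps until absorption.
E[τ | X_0 = 115] = 3450

Let v_k = E[τ | X_0 = k]. Boundary: v_0 = v_145 = 0. Recurrence: v_k = 1 + (v_{k-1} + v_{k+1})/2 for 1 ≤ k ≤ 144. The particular solution to v_k − (v_{k-1} + v_{k+1})/2 = 1 is v_k = −k^2. Adding homogeneous solution A + B k and matching boundaries gives v_k = k (145 − k). Substituting k = 115: v_115 = 115 · 30 = 3450.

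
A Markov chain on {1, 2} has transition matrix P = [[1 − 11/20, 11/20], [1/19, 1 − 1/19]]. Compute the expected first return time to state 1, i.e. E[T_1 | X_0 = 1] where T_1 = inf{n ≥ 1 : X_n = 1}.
E[T_1 | X_0 = 1] = 1/π_1 = 229/20

For an irreducible recurrent Markov chain with stationary distribution π, E[T_i | X_0 = i] = 1/π_i (Kac's formula). Here π_1 = (1/19)/(11/20 + 1/19) = (1/19)/(229/380) = 20/229, so E[T_1 | X_0 = 1] = 1/π_1 = (11/20 + 1/19)/(1/19) = (229/380)/(1/19) = 229/20.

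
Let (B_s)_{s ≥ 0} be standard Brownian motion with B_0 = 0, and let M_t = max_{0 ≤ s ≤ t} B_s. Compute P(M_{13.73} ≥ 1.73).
P(M_{13.73} ≥ 1.73) = 2·P(B_{13.73} ≥ 1.73) = 2(1 − Φ(1.73/√13.73)) ≈ 0.6406

By the reflection principle for Brownian motion, P(M_t ≥ a) = 2 · P(B_t ≥ a) for a ≥ 0. Since B_t ~ N(0, t), P(B_t ≥ 1.73) = 1 − Φ(1.73/√t) = 1 − Φ(1.73/√13.73) = 1 − Φ(0.4669). So
  P(M_{13.73} ≥ 1.73) = 2(1 − Φ(0.4669)) ≈ 0.6406.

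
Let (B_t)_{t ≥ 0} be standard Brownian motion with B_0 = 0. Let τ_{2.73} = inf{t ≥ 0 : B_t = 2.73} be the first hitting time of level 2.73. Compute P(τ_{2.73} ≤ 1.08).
P(τ_{2.73} ≤ 1.08) = 2(1 − Φ(2.73/√1.08)) = 2(1 − Φ(2.6269)) ≈ 0.0086

By the reflection principle for standard BM, P(τ_b ≤ t) = 2 · P(B_t ≥ b). Since B_t ~ N(0, t), P(B_t ≥ 2.73) = 1 − Φ(2.73/√t) = 1 − Φ(2.73/√1.08) = 1 − Φ(2.6269) ≈ 0.00431. Doubling: P(τ_{2.73} ≤ 1.08) ≈ 2 · 0.00431 = 0.00862 ≈ 0.0086.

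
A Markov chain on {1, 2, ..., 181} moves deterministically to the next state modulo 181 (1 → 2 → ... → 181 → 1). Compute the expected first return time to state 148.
E[T_148 | X_0 = 148] = 181

The chain cycles deterministically, so starting at state 148 it returns in exactly 181 steps. Equivalently, the stationary distribution is uniform π_j = 1/181 for every state j, so by Kac's formula E[T_148] = 1/π_148 = 181.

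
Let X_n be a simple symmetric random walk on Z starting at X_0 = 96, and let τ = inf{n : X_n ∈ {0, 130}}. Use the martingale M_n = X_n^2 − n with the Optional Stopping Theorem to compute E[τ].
E[τ] = 3264

M_n = X_n^2 − n is a martingale (since E[X_{n+1}^2 | F_n] = X_n^2 + 1). By OST (τ has finite mean in a bounded region), E[M_τ] = E[M_0] = X_0^2 − 0 = 96^2 = 9216. Also E[M_τ] = E[X_τ^2] − E[τ]. The walk exits at 0 or 130, with P(hit 130 first) = 96/130, so E[X_τ^2] = 130^2 · 96/130 + 0 = 12480. Thus E[τ] = E[X_τ^2] − E[M_τ] = 12480 − 9216 = 3264 = 96(130 − 96) = 3264.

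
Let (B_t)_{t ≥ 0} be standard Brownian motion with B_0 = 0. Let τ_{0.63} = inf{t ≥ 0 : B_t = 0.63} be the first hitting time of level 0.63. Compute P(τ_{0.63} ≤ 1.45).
P(τ_{0.63} ≤ 1.45) = 2(1 − Φ(0.63/√1.45)) = 2(1 − Φ(0.5232)) ≈ 0.6008

By the reflection principle for standard BM, P(τ_b ≤ t) = 2 · P(B_t ≥ b). Since B_t ~ N(0, t), P(B_t ≥ 0.63) = 1 − Φ(0.63/√t) = 1 − Φ(0.63/√1.45) = 1 − Φ(0.5232) ≈ 0.30042. Doubling: P(τ_{0.63} ≤ 1.45) ≈ 2 · 0.30042 = 0.60084 ≈ 0.6008.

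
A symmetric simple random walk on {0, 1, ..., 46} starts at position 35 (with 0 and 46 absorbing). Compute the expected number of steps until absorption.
E[τ | X_0 = 35] = 385

Let v_k = E[τ | X_0 = k]. Boundary: v_0 = v_46 = 0. Recurrence: v_k = 1 + (v_{k-1} + v_{k+1})/2 for 1 ≤ k ≤ 45. The particular solution to v_k − (v_{k-1} + v_{k+1})/2 = 1 is v_k = −k^2. Adding homogeneous solution A + B k and matching boundaries gives v_k = k (46 − k). Substituting k = 35: v_35 = 35 · 11 = 385.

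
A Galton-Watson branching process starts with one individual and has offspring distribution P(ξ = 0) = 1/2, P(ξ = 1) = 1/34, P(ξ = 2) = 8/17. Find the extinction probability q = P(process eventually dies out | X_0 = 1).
q = 1

Mean offspring μ = 0·1/2 + 1·1/34 + 2·8/17 = 33/34 ≤ 1. For μ ≤ 1 with offspring not concentrated at 1, the Galton-Watson process goes extinct almost surely, so q = 1.
(Algebraic check: The pgf is f(s) = 1/2 + 1/34·s + 8/17·s². The extinction probability q is the smallest fixed point of f in [0, 1]. Setting s = f(s):
  8/17·s² + (1/34 − 1)·s + 1/2 = 0
  8/17·s² − (1/2 + 8/17)·s + 1/2 = 0
which factors as (s − 1)·(8/17·s − 1/2) = 0, giving roots s = 1 and s = (1/2)/(8/17) = 17/16. Since 17/16 ≥ 1, the smallest root in [0, 1] is s = 1.)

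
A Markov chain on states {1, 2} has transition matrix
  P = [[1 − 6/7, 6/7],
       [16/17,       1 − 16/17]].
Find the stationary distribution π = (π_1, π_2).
π_1 = 56/107, π_2 = 51/107

Solve πP = π with π_1 + π_2 = 1. From πP = π: π_1 · (1 − 6/7) + π_2 · 16/17 = π_1 ⇒ π_2 · 16/17 = π_1 · 6/7 ⇒ π_2/π_1 = (6/7)/(16/17) = 51/56. Together with π_1 + π_2 = 1:
  π_1 = (16/17)/(6/7 + 16/17) = (16/17)/(214/119) = 56/107,
  π_2 = (6/7)/(6/7 + 16/17) = (6/7)/(214/119) = 51/107.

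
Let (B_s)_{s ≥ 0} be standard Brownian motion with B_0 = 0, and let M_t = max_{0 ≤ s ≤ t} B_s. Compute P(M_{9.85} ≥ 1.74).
P(M_{9.85} ≥ 1.74) = 2·P(B_{9.85} ≥ 1.74) = 2(1 − Φ(1.74/√9.85)) ≈ 0.5793

By the reflection principle for Brownian motion, P(M_t ≥ a) = 2 · P(B_t ≥ a) for a ≥ 0. Since B_t ~ N(0, t), P(B_t ≥ 1.74) = 1 − Φ(1.74/√t) = 1 − Φ(1.74/√9.85) = 1 − Φ(0.5544). So
  P(M_{9.85} ≥ 1.74) = 2(1 − Φ(0.5544)) ≈ 0.5793.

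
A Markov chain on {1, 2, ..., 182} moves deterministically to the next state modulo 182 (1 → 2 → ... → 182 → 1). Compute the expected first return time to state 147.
E[T_147 | X_0 = 147] = 182

The chain cycles deterministically, so starting at state 147 it returns in exactly 182 steps. Equivalently, the stationary distribution is uniform π_j = 1/182 for every state j, so by Kac's formula E[T_147] = 1/π_147 = 182.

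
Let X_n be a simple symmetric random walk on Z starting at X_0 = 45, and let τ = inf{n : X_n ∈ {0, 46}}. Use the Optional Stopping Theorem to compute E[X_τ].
E[X_τ] = 45

X_n is a martingale and τ is a bounded-mean stopping time (indeed τ is finite a.s. with bounded expectation since the walk is in a bounded region). By the OST, E[X_τ] = E[X_0] = 45. Equivalently: E[X_τ] = 46 · P(hit 46 first) + 0 · P(hit 0 first) = 46 · (45/46) = 45.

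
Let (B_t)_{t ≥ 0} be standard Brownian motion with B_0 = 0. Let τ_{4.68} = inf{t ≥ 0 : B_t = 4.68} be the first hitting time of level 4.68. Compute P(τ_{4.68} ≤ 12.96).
P(τ_{4.68} ≤ 12.96) = 2(1 − Φ(4.68/√12.96)) = 2(1 − Φ(1.3000)) ≈ 0.1936

By the reflection principle for standard BM, P(τ_b ≤ t) = 2 · P(B_t ≥ b). Since B_t ~ N(0, t), P(B_t ≥ 4.68) = 1 − Φ(4.68/√t) = 1 − Φ(4.68/√12.96) = 1 − Φ(1.3000) ≈ 0.09680. Doubling: P(τ_{4.68} ≤ 12.96) ≈ 2 · 0.09680 = 0.19360 ≈ 0.1936.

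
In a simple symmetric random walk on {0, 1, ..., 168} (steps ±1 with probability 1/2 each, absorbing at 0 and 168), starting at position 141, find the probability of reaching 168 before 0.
P(hit 168 before 0) = 141/168 = 47/56

Let u_k = P(hit 168 before 0 | start at k). Then u_0 = 0, u_168 = 1, and u_k = u_{k-1}/2 + u_{k+1}/2 for 1 ≤ k ≤ 167. This harmonic recurrence is solved by u_k = k/168, giving u_141 = 141/168 = 47/56.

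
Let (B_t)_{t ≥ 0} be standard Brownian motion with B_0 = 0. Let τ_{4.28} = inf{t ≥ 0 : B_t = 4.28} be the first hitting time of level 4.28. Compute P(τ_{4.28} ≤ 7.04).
P(τ_{4.28} ≤ 7.04) = 2(1 − Φ(4.28/√7.04)) = 2(1 − Φ(1.6131)) ≈ 0.1067

By the reflection principle for standard BM, P(τ_b ≤ t) = 2 · P(B_t ≥ b). Since B_t ~ N(0, t), P(B_t ≥ 4.28) = 1 − Φ(4.28/√t) = 1 − Φ(4.28/√7.04) = 1 − Φ(1.6131) ≈ 0.05336. Doubling: P(τ_{4.28} ≤ 7.04) ≈ 2 · 0.05336 = 0.10672 ≈ 0.1067.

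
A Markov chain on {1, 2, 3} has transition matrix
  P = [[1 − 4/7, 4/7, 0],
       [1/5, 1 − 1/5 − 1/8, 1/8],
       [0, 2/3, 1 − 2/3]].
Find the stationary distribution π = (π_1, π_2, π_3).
π = (28/123, 80/123, 5/41)

This is a birth-death chain on three states, which satisfies detailed balance: π_1 · P_{12} = π_2 · P_{21} and π_2 · P_{23} = π_3 · P_{32}.
From π_1 · 4/7 = π_2 · 1/5: π_2/π_1 = (4/7)/(1/5) = 20/7.
From π_2 · 1/8 = π_3 · 2/3: π_3/π_2 = (1/8)/(2/3) = 3/16.
Take π_1 proportional to 1; then unnormalized π = (1, 20/7, 15/28). Normalize by dividing by the sum 123/28:
  π = (28/123, 80/123, 5/41).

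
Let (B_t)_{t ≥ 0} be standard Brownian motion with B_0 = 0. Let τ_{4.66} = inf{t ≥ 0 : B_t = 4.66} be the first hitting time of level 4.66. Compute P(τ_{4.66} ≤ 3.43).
P(τ_{4.66} ≤ 3.43) = 2(1 − Φ(4.66/√3.43)) = 2(1 − Φ(2.5162)) ≈ 0.0119

By the reflection principle for standard BM, P(τ_b ≤ t) = 2 · P(B_t ≥ b). Since B_t ~ N(0, t), P(B_t ≥ 4.66) = 1 − Φ(4.66/√t) = 1 − Φ(4.66/√3.43) = 1 − Φ(2.5162) ≈ 0.00593. Doubling: P(τ_{4.66} ≤ 3.43) ≈ 2 · 0.00593 = 0.01186 ≈ 0.0119.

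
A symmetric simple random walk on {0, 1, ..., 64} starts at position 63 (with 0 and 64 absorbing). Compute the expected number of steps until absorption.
E[τ | X_0 = 63] = 63

Let v_k = E[τ | X_0 = k]. Boundary: v_0 = v_64 = 0. Recurrence: v_k = 1 + (v_{k-1} + v_{k+1})/2 for 1 ≤ k ≤ 63. The particular solution to v_k − (v_{k-1} + v_{k+1})/2 = 1 is v_k = −k^2. Adding homogeneous solution A + B k and matching boundaries gives v_k = k (64 − k). Substituting k = 63: v_63 = 63 · 1 = 63.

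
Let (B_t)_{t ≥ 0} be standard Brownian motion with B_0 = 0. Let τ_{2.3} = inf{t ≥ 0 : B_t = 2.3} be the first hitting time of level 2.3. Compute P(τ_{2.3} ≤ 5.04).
P(τ_{2.3} ≤ 5.04) = 2(1 − Φ(2.3/√5.04)) = 2(1 − Φ(1.0245)) ≈ 0.3056

By the reflection principle for standard BM, P(τ_b ≤ t) = 2 · P(B_t ≥ b). Since B_t ~ N(0, t), P(B_t ≥ 2.3) = 1 − Φ(2.3/√t) = 1 − Φ(2.3/√5.04) = 1 − Φ(1.0245) ≈ 0.15280. Doubling: P(τ_{2.3} ≤ 5.04) ≈ 2 · 0.15280 = 0.30560 ≈ 0.3056.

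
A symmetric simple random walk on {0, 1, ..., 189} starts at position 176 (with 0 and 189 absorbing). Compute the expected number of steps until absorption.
E[τ | X_0 = 176] = 2288

Let v_k = E[τ | X_0 = k]. Boundary: v_0 = v_189 = 0. Recurrence: v_k = 1 + (v_{k-1} + v_{k+1})/2 for 1 ≤ k ≤ 188. The particular solution to v_k − (v_{k-1} + v_{k+1})/2 = 1 is v_k = −k^2. Adding homogeneous solution A + B k and matching boundaries gives v_k = k (189 − k). Substituting k = 176: v_176 = 176 · 13 = 2288.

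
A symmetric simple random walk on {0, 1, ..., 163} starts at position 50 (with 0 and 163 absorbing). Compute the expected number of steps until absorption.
E[τ | X_0 = 50] = 5650

Let v_k = E[τ | X_0 = k]. Boundary: v_0 = v_163 = 0. Recurrence: v_k = 1 + (v_{k-1} + v_{k+1})/2 for 1 ≤ k ≤ 162. The particular solution to v_k − (v_{k-1} + v_{k+1})/2 = 1 is v_k = −k^2. Adding homogeneous solution A + B k and matching boundaries gives v_k = k (163 − k). Substituting k = 50: v_50 = 50 · 113 = 5650.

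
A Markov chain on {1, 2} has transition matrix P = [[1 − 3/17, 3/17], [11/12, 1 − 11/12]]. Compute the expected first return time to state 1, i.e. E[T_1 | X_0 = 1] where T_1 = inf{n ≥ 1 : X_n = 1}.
E[T_1 | X_0 = 1] = 1/π_1 = 223/187

For an irreducible recurrent Markov chain with stationary distribution π, E[T_i | X_0 = i] = 1/π_i (Kac's formula). Here π_1 = (11/12)/(3/17 + 11/12) = (11/12)/(223/204) = 187/223, so E[T_1 | X_0 = 1] = 1/π_1 = (3/17 + 11/12)/(11/12) = (223/204)/(11/12) = 223/187.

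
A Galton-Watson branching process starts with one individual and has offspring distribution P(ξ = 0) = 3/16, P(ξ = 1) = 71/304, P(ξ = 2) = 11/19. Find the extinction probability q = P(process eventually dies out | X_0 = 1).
q = 57/176

The pgf is f(s) = 3/16 + 71/304·s + 11/19·s². The extinction probability q is the smallest fixed point of f in [0, 1]. Setting s = f(s):
  11/19·s² + (71/304 − 1)·s + 3/16 = 0
  11/19·s² − (3/16 + 11/19)·s + 3/16 = 0
which factors as (s − 1)·(11/19·s − 3/16) = 0, giving roots s = 1 and s = (3/16)/(11/19) = 57/176.
Mean offspring μ = 71/304 + 2·11/19 = 423/304 > 1 (supercritical), so q < 1. The extinction probability is the smaller root: q = (3/16)/(11/19) = 57/176.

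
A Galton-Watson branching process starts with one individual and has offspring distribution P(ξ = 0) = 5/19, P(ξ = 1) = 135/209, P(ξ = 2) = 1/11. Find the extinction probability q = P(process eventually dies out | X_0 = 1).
q = 1

Mean offspring μ = 0·5/19 + 1·135/209 + 2·1/11 = 173/209 ≤ 1. For μ ≤ 1 with offspring not concentrated at 1, the Galton-Watson process goes extinct almost surely, so q = 1.
(Algebraic check: The pgf is f(s) = 5/19 + 135/209·s + 1/11·s². The extinction probability q is the smallest fixed point of f in [0, 1]. Setting s = f(s):
  1/11·s² + (135/209 − 1)·s + 5/19 = 0
  1/11·s² − (5/19 + 1/11)·s + 5/19 = 0
which factors as (s − 1)·(1/11·s − 5/19) = 0, giving roots s = 1 and s = (5/19)/(1/11) = 55/19. Since 55/19 ≥ 1, the smallest root in [0, 1] is s = 1.)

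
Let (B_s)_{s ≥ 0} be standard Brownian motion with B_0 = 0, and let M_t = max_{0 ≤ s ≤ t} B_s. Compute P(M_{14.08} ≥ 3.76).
P(M_{14.08} ≥ 3.76) = 2·P(B_{14.08} ≥ 3.76) = 2(1 − Φ(3.76/√14.08)) ≈ 0.3163

By the reflection principle for Brownian motion, P(M_t ≥ a) = 2 · P(B_t ≥ a) for a ≥ 0. Since B_t ~ N(0, t), P(B_t ≥ 3.76) = 1 − Φ(3.76/√t) = 1 − Φ(3.76/√14.08) = 1 − Φ(1.0020). So
  P(M_{14.08} ≥ 3.76) = 2(1 − Φ(1.0020)) ≈ 0.3163.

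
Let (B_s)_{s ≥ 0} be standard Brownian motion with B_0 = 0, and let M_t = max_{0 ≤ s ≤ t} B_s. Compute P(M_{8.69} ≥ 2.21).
P(M_{8.69} ≥ 2.21) = 2·P(B_{8.69} ≥ 2.21) = 2(1 − Φ(2.21/√8.69)) ≈ 0.4534

By the reflection principle for Brownian motion, P(M_t ≥ a) = 2 · P(B_t ≥ a) for a ≥ 0. Since B_t ~ N(0, t), P(B_t ≥ 2.21) = 1 − Φ(2.21/√t) = 1 − Φ(2.21/√8.69) = 1 − Φ(0.7497). So
  P(M_{8.69} ≥ 2.21) = 2(1 − Φ(0.7497)) ≈ 0.4534.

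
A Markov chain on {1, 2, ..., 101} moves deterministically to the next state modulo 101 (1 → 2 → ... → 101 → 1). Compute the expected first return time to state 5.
E[T_5 | X_0 = 5] = 101

The chain cycles deterministically, so starting at state 5 it returns in exactly 101 steps. Equivalently, the stationary distribution is uniform π_j = 1/101 for every state j, so by Kac's formula E[T_5] = 1/π_5 = 101.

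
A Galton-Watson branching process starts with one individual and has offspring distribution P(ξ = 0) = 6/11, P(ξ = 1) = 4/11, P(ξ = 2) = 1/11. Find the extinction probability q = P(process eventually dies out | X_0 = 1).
q = 1

Mean offspring μ = 0·6/11 + 1·4/11 + 2·1/11 = 6/11 ≤ 1. For μ ≤ 1 with offspring not concentrated at 1, the Galton-Watson process goes extinct almost surely, so q = 1.
(Algebraic check: The pgf is f(s) = 6/11 + 4/11·s + 1/11·s². The extinction probability q is the smallest fixed point of f in [0, 1]. Setting s = f(s):
  1/11·s² + (4/11 − 1)·s + 6/11 = 0
  1/11·s² − (6/11 + 1/11)·s + 6/11 = 0
which factors as (s − 1)·(1/11·s − 6/11) = 0, giving roots s = 1 and s = (6/11)/(1/11) = 6. Since 6 ≥ 1, the smallest root in [0, 1] is s = 1.)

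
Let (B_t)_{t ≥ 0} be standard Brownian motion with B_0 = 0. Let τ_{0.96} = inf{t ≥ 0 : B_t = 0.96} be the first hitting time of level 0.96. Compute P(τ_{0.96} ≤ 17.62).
P(τ_{0.96} ≤ 17.62) = 2(1 − Φ(0.96/√17.62)) = 2(1 − Φ(0.2287)) ≈ 0.8191

By the reflection principle for standard BM, P(τ_b ≤ t) = 2 · P(B_t ≥ b). Since B_t ~ N(0, t), P(B_t ≥ 0.96) = 1 − Φ(0.96/√t) = 1 − Φ(0.96/√17.62) = 1 − Φ(0.2287) ≈ 0.40955. Doubling: P(τ_{0.96} ≤ 17.62) ≈ 2 · 0.40955 = 0.81910 ≈ 0.8191.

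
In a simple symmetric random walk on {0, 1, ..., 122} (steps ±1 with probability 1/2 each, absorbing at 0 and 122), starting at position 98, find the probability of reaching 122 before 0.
P(hit 122 before 0) = 98/122 = 49/61

Let u_k = P(hit 122 before 0 | start at k). Then u_0 = 0, u_122 = 1, and u_k = u_{k-1}/2 + u_{k+1}/2 for 1 ≤ k ≤ 121. This harmonic recurrence is solved by u_k = k/122, giving u_98 = 98/122 = 49/61.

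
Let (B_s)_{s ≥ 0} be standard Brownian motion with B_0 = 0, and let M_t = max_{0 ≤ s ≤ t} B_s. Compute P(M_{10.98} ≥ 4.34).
P(M_{10.98} ≥ 4.34) = 2·P(B_{10.98} ≥ 4.34) = 2(1 − Φ(4.34/√10.98)) ≈ 0.1903

By the reflection principle for Brownian motion, P(M_t ≥ a) = 2 · P(B_t ≥ a) for a ≥ 0. Since B_t ~ N(0, t), P(B_t ≥ 4.34) = 1 − Φ(4.34/√t) = 1 − Φ(4.34/√10.98) = 1 − Φ(1.3098). So
  P(M_{10.98} ≥ 4.34) = 2(1 − Φ(1.3098)) ≈ 0.1903.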